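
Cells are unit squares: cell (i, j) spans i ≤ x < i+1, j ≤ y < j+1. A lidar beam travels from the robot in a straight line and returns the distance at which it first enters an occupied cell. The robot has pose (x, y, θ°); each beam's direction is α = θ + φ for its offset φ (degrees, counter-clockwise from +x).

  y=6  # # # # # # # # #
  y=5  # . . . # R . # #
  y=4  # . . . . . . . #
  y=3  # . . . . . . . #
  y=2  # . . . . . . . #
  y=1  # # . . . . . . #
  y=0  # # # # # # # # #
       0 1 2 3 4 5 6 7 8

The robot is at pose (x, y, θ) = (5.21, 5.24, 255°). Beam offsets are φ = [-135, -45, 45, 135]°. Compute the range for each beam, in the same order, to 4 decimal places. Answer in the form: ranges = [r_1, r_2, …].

beam 1: φ=-135°, α=120°
  direction (-0.5000, 0.8660); cell (5,5); t to first gridline: x 0.4200, y 0.8776 (then +2.0000 / +1.1547)
    (4,5) via x @ 0.4200  # hit
  → r_1 = 0.4200
beam 2: φ=-45°, α=210°
  direction (-0.8660, -0.5000); cell (5,5); t to first gridline: x 0.2425, y 0.4800 (then +1.1547 / +2.0000)
    (4,5) via x @ 0.2425  # hit
  → r_2 = 0.2425
beam 3: φ=45°, α=300°
  direction (0.5000, -0.8660); cell (5,5); t to first gridline: x 1.5800, y 0.2771 (then +2.0000 / +1.1547)
    (5,4) via y @ 0.2771
    (5,3) via y @ 1.4318
    (6,3) via x @ 1.5800
    (6,2) via y @ 2.5865
    (7,2) via x @ 3.5800
    (7,1) via y @ 3.7412
    (7,0) via y @ 4.8959  # hit
  → r_3 = 4.8959
beam 4: φ=135°, α=30°
  direction (0.8660, 0.5000); cell (5,5); t to first gridline: x 0.9122, y 1.5200 (then +1.1547 / +2.0000)
    (6,5) via x @ 0.9122
    (6,6) via y @ 1.5200  # hit
  → r_4 = 1.5200

ranges = [0.4200, 0.2425, 4.8959, 1.5200]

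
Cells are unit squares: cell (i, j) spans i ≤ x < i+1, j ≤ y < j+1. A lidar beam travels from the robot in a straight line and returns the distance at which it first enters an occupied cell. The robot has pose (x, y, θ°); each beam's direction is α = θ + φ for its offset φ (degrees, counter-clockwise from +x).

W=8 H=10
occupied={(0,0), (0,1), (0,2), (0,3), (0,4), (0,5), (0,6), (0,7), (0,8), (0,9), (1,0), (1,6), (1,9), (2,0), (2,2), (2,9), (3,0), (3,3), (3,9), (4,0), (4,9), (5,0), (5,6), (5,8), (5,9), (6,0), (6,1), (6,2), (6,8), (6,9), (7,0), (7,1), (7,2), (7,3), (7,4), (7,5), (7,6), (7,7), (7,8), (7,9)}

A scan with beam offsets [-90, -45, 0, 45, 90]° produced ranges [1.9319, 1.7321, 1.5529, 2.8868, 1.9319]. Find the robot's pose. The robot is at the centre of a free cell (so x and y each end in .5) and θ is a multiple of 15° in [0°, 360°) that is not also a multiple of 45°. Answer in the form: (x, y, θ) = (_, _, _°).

(x, y, θ) = (3.5, 7.5, 105°)

Candidates: 40 free-cell centres × 16 headings = 640 poses. Raycast each; keep the one whose scan matches to 4 dp.
  (3.5, 8.5, 30°): beam 1 = 6.3509 ≠ 1.9319 ✗
  (4.5, 1.5, 165°): beam 1 = 4.6587 ≠ 1.9319 ✗
  (2.5, 8.5, 105°): beam 2 = 0.5774 ≠ 1.7321 ✗
  (4.5, 3.5, 285°): beam 1 = 0.5176 ≠ 1.9319 ✗
  …
  (3.5, 7.5, 105°): r_1=1.9319, r_2=1.7321, r_3=1.5529, r_4=2.8868, r_5=1.9319 — all match ✓
Unique over the lattice → pose = (3.5, 7.5, 105°).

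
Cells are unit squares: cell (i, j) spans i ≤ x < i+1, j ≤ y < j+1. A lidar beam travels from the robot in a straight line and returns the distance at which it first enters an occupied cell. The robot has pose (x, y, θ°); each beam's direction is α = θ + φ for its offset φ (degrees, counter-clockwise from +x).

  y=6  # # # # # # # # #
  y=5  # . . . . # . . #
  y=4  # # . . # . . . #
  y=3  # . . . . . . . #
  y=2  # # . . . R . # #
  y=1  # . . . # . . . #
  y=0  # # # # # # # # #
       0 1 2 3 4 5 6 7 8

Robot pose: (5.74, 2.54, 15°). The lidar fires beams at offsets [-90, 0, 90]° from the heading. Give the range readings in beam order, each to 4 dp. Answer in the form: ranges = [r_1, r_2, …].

beam 1: φ=-90°, α=285°
  dir = (cos 285°, sin 285°) = (0.2588, -0.9659); from cell (5,2)
  next x-line at t=1.0046, next y-line at t=0.5590; Δt_x=3.8637, Δt_y=1.0353
    y: enter (5,1) at t=0.5590
    x: enter (6,1) at t=1.0046
    y: enter (6,0) at t=1.5943 ← occupied
  → r_1 = 1.5943
beam 2: φ=0°, α=15°
  dir = (cos 15°, sin 15°) = (0.9659, 0.2588); from cell (5,2)
  next x-line at t=0.2692, next y-line at t=1.7773; Δt_x=1.0353, Δt_y=3.8637
    x: enter (6,2) at t=0.2692
    x: enter (7,2) at t=1.3044 ← occupied
  → r_2 = 1.3044
beam 3: φ=90°, α=105°
  dir = (cos 105°, sin 105°) = (-0.2588, 0.9659); from cell (5,2)
  next x-line at t=2.8591, next y-line at t=0.4762; Δt_x=3.8637, Δt_y=1.0353
    y: enter (5,3) at t=0.4762
    y: enter (5,4) at t=1.5115
    y: enter (5,5) at t=2.5468 ← occupied
  → r_3 = 2.5468

ranges = [1.5943, 1.3044, 2.5468]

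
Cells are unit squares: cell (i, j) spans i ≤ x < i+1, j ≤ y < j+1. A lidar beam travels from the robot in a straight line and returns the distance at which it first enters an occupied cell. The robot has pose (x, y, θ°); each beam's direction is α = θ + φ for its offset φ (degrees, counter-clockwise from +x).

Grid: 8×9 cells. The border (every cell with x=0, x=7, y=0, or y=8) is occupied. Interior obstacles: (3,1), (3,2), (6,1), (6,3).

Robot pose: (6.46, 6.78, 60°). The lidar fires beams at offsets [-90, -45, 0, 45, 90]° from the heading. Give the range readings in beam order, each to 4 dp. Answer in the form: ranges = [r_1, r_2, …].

beam 1: φ=-90°, α=330°
  d=(0.8660,-0.5000)  start (6,6)  tX=0.6235 tY=1.5600  stride 1/|dx|=1.1547 1/|dy|=2.0000
    cross x-line → (7,6), t=0.6235 (wall)
  → r_1 = 0.6235
beam 2: φ=-45°, α=15°
  d=(0.9659,0.2588)  start (6,6)  tX=0.5590 tY=0.8500  stride 1/|dx|=1.0353 1/|dy|=3.8637
    cross x-line → (7,6), t=0.5590 (wall)
  → r_2 = 0.5590
beam 3: φ=0°, α=60°
  d=(0.5000,0.8660)  start (6,6)  tX=1.0800 tY=0.2540  stride 1/|dx|=2.0000 1/|dy|=1.1547
    cross y-line → (6,7), t=0.2540
    cross x-line → (7,7), t=1.0800 (wall)
  → r_3 = 1.0800
beam 4: φ=45°, α=105°
  d=(-0.2588,0.9659)  start (6,6)  tX=1.7773 tY=0.2278  stride 1/|dx|=3.8637 1/|dy|=1.0353
    cross y-line → (6,7), t=0.2278
    cross y-line → (6,8), t=1.2630 (wall)
  → r_4 = 1.2630
beam 5: φ=90°, α=150°
  d=(-0.8660,0.5000)  start (6,6)  tX=0.5312 tY=0.4400  stride 1/|dx|=1.1547 1/|dy|=2.0000
    cross y-line → (6,7), t=0.4400
    cross x-line → (5,7), t=0.5312
    cross x-line → (4,7), t=1.6859
    cross y-line → (4,8), t=2.4400 (wall)
  → r_5 = 2.4400

ranges = [0.6235, 0.5590, 1.0800, 1.2630, 2.4400]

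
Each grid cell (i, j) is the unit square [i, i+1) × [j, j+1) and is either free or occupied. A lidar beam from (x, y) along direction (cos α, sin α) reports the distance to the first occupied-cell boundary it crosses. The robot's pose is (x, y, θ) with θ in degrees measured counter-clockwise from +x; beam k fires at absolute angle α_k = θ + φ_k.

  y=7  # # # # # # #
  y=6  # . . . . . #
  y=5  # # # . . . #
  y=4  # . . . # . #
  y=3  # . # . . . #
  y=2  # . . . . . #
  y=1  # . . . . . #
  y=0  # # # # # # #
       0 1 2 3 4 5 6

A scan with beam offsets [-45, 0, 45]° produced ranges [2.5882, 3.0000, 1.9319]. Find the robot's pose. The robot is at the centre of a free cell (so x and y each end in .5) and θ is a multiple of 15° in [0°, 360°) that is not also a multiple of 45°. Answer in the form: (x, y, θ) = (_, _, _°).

(x, y, θ) = (5.5, 1.5, 150°)

The pose lattice has 26·16 = 416 candidates. Test each by forward raycasting.
  (2.5, 1.5, 240°): beam 1 = 1.5529 ≠ 2.5882 ✗
  (1.5, 1.5, 120°): beam 1 = 1.9319 ≠ 2.5882 ✗
  (4.5, 1.5, 15°): beam 1 = 1.0000 ≠ 2.5882 ✗
  …
  (5.5, 1.5, 150°): r_1=2.5882, r_2=3.0000, r_3=1.9319 — all match ✓
Only this pose fits every beam.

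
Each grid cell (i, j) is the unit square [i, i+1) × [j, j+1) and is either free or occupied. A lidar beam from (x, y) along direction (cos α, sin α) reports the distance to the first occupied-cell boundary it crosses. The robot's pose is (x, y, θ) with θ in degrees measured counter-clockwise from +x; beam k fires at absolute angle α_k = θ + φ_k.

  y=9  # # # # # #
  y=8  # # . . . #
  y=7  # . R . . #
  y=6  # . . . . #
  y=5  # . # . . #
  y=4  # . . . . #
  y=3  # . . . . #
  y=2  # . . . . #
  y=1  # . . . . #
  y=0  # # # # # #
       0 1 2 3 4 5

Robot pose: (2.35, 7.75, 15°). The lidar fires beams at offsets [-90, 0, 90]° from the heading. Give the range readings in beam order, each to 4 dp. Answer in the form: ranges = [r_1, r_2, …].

beam 1: φ=-90°, α=285°
  d=(0.2588,-0.9659)  start (2,7)  tX=2.5114 tY=0.7765  stride 1/|dx|=3.8637 1/|dy|=1.0353
    cross y-line → (2,6), t=0.7765
    cross y-line → (2,5), t=1.8117 (wall)
  → r_1 = 1.8117
beam 2: φ=0°, α=15°
  d=(0.9659,0.2588)  start (2,7)  tX=0.6729 tY=0.9659  stride 1/|dx|=1.0353 1/|dy|=3.8637
    cross x-line → (3,7), t=0.6729
    cross y-line → (3,8), t=0.9659
    cross x-line → (4,8), t=1.7082
    cross x-line → (5,8), t=2.7435 (wall)
  → r_2 = 2.7435
beam 3: φ=90°, α=105°
  d=(-0.2588,0.9659)  start (2,7)  tX=1.3523 tY=0.2588  stride 1/|dx|=3.8637 1/|dy|=1.0353
    cross y-line → (2,8), t=0.2588
    cross y-line → (2,9), t=1.2941 (wall)
  → r_3 = 1.2941

ranges = [1.8117, 2.7435, 1.2941]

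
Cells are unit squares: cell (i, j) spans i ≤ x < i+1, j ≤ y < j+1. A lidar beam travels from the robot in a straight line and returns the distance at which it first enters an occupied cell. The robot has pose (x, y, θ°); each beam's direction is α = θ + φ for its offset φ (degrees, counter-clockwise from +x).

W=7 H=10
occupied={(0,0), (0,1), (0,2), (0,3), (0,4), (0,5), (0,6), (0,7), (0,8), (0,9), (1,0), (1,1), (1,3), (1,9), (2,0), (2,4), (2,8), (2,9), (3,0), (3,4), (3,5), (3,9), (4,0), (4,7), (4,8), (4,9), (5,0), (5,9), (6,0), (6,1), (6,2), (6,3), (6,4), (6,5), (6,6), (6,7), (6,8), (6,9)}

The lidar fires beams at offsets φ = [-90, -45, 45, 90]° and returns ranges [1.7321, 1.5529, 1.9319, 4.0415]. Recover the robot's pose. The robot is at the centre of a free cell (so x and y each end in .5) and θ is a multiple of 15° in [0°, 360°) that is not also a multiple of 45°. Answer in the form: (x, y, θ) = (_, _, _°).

Candidates: 32 free-cell centres × 16 headings = 512 poses. Raycast each; keep the one whose scan matches to 4 dp.
  (5.5, 7.5, 240°): beam 1 = 0.5774 ≠ 1.7321 ✗
  (3.5, 6.5, 240°): beam 1 = 2.8868 ≠ 1.7321 ✗
  (2.5, 7.5, 30°): beam 3 = 0.5176 ≠ 1.9319 ✗
  (1.5, 4.5, 300°): beam 1 = 0.5774 ≠ 1.7321 ✗
  …
  (2.5, 7.5, 240°): r_1=1.7321, r_2=1.5529, r_3=1.9319, r_4=4.0415 — all match ✓
Only this pose fits every beam.

(x, y, θ) = (2.5, 7.5, 240°)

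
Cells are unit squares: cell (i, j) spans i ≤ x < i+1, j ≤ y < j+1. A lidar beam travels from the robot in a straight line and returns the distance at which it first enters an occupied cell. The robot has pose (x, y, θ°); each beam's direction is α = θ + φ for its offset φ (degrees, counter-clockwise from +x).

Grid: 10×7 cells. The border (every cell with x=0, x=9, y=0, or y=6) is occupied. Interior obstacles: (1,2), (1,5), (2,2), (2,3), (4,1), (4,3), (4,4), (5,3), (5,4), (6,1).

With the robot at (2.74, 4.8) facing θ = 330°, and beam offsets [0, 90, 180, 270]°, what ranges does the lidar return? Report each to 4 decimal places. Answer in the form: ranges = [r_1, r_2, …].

ranges = [1.4549, 1.3856, 0.8545, 0.9238]

beam 1: φ=0°, α=330°
  cosα=0.8660 sinα=-0.5000 | (2,4) | tMaxX 0.3002 tMaxY 1.6000 | tΔX 1.1547 tΔY 2.0000
    t=0.3002 [x] (3,4)
    t=1.4549 [x] (4,4) — stop
  → r_1 = 1.4549
beam 2: φ=90°, α=60°
  cosα=0.5000 sinα=0.8660 | (2,4) | tMaxX 0.5200 tMaxY 0.2309 | tΔX 2.0000 tΔY 1.1547
    t=0.2309 [y] (2,5)
    t=0.5200 [x] (3,5)
    t=1.3856 [y] (3,6) — stop
  → r_2 = 1.3856
beam 3: φ=180°, α=150°
  cosα=-0.8660 sinα=0.5000 | (2,4) | tMaxX 0.8545 tMaxY 0.4000 | tΔX 1.1547 tΔY 2.0000
    t=0.4000 [y] (2,5)
    t=0.8545 [x] (1,5) — stop
  → r_3 = 0.8545
beam 4: φ=270°, α=240°
  cosα=-0.5000 sinα=-0.8660 | (2,4) | tMaxX 1.4800 tMaxY 0.9238 | tΔX 2.0000 tΔY 1.1547
    t=0.9238 [y] (2,3) — stop
  → r_4 = 0.9238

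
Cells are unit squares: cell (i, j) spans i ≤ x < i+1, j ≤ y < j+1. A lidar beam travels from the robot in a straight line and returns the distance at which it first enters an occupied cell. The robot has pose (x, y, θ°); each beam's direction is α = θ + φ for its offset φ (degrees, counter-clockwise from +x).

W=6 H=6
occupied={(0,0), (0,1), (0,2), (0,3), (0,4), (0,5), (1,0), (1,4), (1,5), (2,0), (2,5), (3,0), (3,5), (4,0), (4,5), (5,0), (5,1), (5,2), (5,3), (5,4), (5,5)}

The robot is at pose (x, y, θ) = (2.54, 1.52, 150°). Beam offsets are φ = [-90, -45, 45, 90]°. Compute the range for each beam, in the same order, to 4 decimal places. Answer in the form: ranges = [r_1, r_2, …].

beam 1: φ=-90°, α=60°
  direction (0.5000, 0.8660); cell (2,1); t to first gridline: x 0.9200, y 0.5543 (then +2.0000 / +1.1547)
    (2,2) via y @ 0.5543
    (3,2) via x @ 0.9200
    (3,3) via y @ 1.7090
    (3,4) via y @ 2.8637
    (4,4) via x @ 2.9200
    (4,5) via y @ 4.0184  # hit
  → r_1 = 4.0184
beam 2: φ=-45°, α=105°
  direction (-0.2588, 0.9659); cell (2,1); t to first gridline: x 2.0864, y 0.4969 (then +3.8637 / +1.0353)
    (2,2) via y @ 0.4969
    (2,3) via y @ 1.5322
    (1,3) via x @ 2.0864
    (1,4) via y @ 2.5675  # hit
  → r_2 = 2.5675
beam 3: φ=45°, α=195°
  direction (-0.9659, -0.2588); cell (2,1); t to first gridline: x 0.5590, y 2.0091 (then +1.0353 / +3.8637)
    (1,1) via x @ 0.5590
    (0,1) via x @ 1.5943  # hit
  → r_3 = 1.5943
beam 4: φ=90°, α=240°
  direction (-0.5000, -0.8660); cell (2,1); t to first gridline: x 1.0800, y 0.6004 (then +2.0000 / +1.1547)
    (2,0) via y @ 0.6004  # hit
  → r_4 = 0.6004

ranges = [4.0184, 2.5675, 1.5943, 0.6004]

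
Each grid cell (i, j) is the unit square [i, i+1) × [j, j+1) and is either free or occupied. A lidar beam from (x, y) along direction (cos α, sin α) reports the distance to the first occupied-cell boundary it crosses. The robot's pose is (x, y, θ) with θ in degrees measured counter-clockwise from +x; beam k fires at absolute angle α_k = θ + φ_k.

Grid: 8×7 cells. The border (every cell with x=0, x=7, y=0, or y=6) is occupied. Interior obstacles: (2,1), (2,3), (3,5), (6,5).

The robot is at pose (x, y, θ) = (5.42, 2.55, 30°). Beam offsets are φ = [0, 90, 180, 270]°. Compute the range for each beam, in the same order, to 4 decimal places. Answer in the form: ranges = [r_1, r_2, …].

ranges = [1.8244, 2.8400, 2.7944, 1.7898]

beam 1: φ=0°, α=30°
  cosα=0.8660 sinα=0.5000 | (5,2) | tMaxX 0.6697 tMaxY 0.9000 | tΔX 1.1547 tΔY 2.0000
    t=0.6697 [x] (6,2)
    t=0.9000 [y] (6,3)
    t=1.8244 [x] (7,3) — stop
  → r_1 = 1.8244
beam 2: φ=90°, α=120°
  cosα=-0.5000 sinα=0.8660 | (5,2) | tMaxX 0.8400 tMaxY 0.5196 | tΔX 2.0000 tΔY 1.1547
    t=0.5196 [y] (5,3)
    t=0.8400 [x] (4,3)
    t=1.6743 [y] (4,4)
    t=2.8290 [y] (4,5)
    t=2.8400 [x] (3,5) — stop
  → r_2 = 2.8400
beam 3: φ=180°, α=210°
  cosα=-0.8660 sinα=-0.5000 | (5,2) | tMaxX 0.4850 tMaxY 1.1000 | tΔX 1.1547 tΔY 2.0000
    t=0.4850 [x] (4,2)
    t=1.1000 [y] (4,1)
    t=1.6397 [x] (3,1)
    t=2.7944 [x] (2,1) — stop
  → r_3 = 2.7944
beam 4: φ=270°, α=300°
  cosα=0.5000 sinα=-0.8660 | (5,2) | tMaxX 1.1600 tMaxY 0.6351 | tΔX 2.0000 tΔY 1.1547
    t=0.6351 [y] (5,1)
    t=1.1600 [x] (6,1)
    t=1.7898 [y] (6,0) — stop
  → r_4 = 1.7898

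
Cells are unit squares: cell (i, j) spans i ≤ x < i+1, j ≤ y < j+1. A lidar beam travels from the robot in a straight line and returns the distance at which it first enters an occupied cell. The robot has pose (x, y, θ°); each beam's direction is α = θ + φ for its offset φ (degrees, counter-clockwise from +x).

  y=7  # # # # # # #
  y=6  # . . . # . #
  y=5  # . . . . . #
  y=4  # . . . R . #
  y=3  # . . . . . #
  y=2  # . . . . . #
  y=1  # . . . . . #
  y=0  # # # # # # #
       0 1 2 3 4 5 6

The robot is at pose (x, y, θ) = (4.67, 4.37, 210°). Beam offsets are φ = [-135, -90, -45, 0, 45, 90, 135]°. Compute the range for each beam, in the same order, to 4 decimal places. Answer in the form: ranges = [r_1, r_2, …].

beam 1: φ=-135°, α=75°
  d=(0.2588,0.9659)  start (4,4)  tX=1.2750 tY=0.6522  stride 1/|dx|=3.8637 1/|dy|=1.0353
    cross y-line → (4,5), t=0.6522
    cross x-line → (5,5), t=1.2750
    cross y-line → (5,6), t=1.6875
    cross y-line → (5,7), t=2.7228 (wall)
  → r_1 = 2.7228
beam 2: φ=-90°, α=120°
  d=(-0.5000,0.8660)  start (4,4)  tX=1.3400 tY=0.7275  stride 1/|dx|=2.0000 1/|dy|=1.1547
    cross y-line → (4,5), t=0.7275
    cross x-line → (3,5), t=1.3400
    cross y-line → (3,6), t=1.8822
    cross y-line → (3,7), t=3.0369 (wall)
  → r_2 = 3.0369
beam 3: φ=-45°, α=165°
  d=(-0.9659,0.2588)  start (4,4)  tX=0.6936 tY=2.4341  stride 1/|dx|=1.0353 1/|dy|=3.8637
    cross x-line → (3,4), t=0.6936
    cross x-line → (2,4), t=1.7289
    cross y-line → (2,5), t=2.4341
    cross x-line → (1,5), t=2.7642
    cross x-line → (0,5), t=3.7995 (wall)
  → r_3 = 3.7995
beam 4: φ=0°, α=210°
  d=(-0.8660,-0.5000)  start (4,4)  tX=0.7736 tY=0.7400  stride 1/|dx|=1.1547 1/|dy|=2.0000
    cross y-line → (4,3), t=0.7400
    cross x-line → (3,3), t=0.7736
    cross x-line → (2,3), t=1.9283
    cross y-line → (2,2), t=2.7400
    cross x-line → (1,2), t=3.0831
    cross x-line → (0,2), t=4.2378 (wall)
  → r_4 = 4.2378
beam 5: φ=45°, α=255°
  d=(-0.2588,-0.9659)  start (4,4)  tX=2.5887 tY=0.3831  stride 1/|dx|=3.8637 1/|dy|=1.0353
    cross y-line → (4,3), t=0.3831
    cross y-line → (4,2), t=1.4183
    cross y-line → (4,1), t=2.4536
    cross x-line → (3,1), t=2.5887
    cross y-line → (3,0), t=3.4889 (wall)
  → r_5 = 3.4889
beam 6: φ=90°, α=300°
  d=(0.5000,-0.8660)  start (4,4)  tX=0.6600 tY=0.4272  stride 1/|dx|=2.0000 1/|dy|=1.1547
    cross y-line → (4,3), t=0.4272
    cross x-line → (5,3), t=0.6600
    cross y-line → (5,2), t=1.5819
    cross x-line → (6,2), t=2.6600 (wall)
  → r_6 = 2.6600
beam 7: φ=135°, α=345°
  d=(0.9659,-0.2588)  start (4,4)  tX=0.3416 tY=1.4296  stride 1/|dx|=1.0353 1/|dy|=3.8637
    cross x-line → (5,4), t=0.3416
    cross x-line → (6,4), t=1.3769 (wall)
  → r_7 = 1.3769

ranges = [2.7228, 3.0369, 3.7995, 4.2378, 3.4889, 2.6600, 1.3769]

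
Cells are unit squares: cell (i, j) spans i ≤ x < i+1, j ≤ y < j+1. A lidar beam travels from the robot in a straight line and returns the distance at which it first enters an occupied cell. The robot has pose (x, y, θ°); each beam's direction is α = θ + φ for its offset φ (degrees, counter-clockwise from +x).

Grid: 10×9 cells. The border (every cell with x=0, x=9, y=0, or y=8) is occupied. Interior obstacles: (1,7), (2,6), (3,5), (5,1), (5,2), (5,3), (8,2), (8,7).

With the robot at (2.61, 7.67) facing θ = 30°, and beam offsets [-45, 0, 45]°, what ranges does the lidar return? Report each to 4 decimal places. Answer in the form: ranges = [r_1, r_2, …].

ranges = [6.6154, 0.6600, 0.3416]

beam 1: φ=-45°, α=345°
  dir = (cos 345°, sin 345°) = (0.9659, -0.2588); from cell (2,7)
  next x-line at t=0.4038, next y-line at t=2.5887; Δt_x=1.0353, Δt_y=3.8637
    x: enter (3,7) at t=0.4038
    x: enter (4,7) at t=1.4390
    x: enter (5,7) at t=2.4743
    y: enter (5,6) at t=2.5887
    x: enter (6,6) at t=3.5096
    x: enter (7,6) at t=4.5449
    x: enter (8,6) at t=5.5801
    y: enter (8,5) at t=6.4524
    x: enter (9,5) at t=6.6154 ← occupied
  → r_1 = 6.6154
beam 2: φ=0°, α=30°
  dir = (cos 30°, sin 30°) = (0.8660, 0.5000); from cell (2,7)
  next x-line at t=0.4503, next y-line at t=0.6600; Δt_x=1.1547, Δt_y=2.0000
    x: enter (3,7) at t=0.4503
    y: enter (3,8) at t=0.6600 ← occupied
  → r_2 = 0.6600
beam 3: φ=45°, α=75°
  dir = (cos 75°, sin 75°) = (0.2588, 0.9659); from cell (2,7)
  next x-line at t=1.5068, next y-line at t=0.3416; Δt_x=3.8637, Δt_y=1.0353
    y: enter (2,8) at t=0.3416 ← occupied
  → r_3 = 0.3416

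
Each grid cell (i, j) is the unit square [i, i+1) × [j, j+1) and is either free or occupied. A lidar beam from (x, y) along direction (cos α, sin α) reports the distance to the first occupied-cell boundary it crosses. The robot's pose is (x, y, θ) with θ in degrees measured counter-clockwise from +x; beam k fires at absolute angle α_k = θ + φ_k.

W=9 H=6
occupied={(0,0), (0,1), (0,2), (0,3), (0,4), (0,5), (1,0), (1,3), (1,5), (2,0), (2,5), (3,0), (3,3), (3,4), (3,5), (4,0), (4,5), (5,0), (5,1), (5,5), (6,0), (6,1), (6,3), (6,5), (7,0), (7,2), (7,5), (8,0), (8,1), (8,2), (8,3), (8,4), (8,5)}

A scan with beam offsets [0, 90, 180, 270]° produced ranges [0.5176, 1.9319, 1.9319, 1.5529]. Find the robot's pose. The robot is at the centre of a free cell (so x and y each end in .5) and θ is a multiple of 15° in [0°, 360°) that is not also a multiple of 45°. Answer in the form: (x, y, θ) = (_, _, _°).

Candidates: 21 free-cell centres × 16 headings = 336 poses. Raycast each; keep the one whose scan matches to 4 dp.
  (1.5, 1.5, 210°): beam 1 = 0.5774 ≠ 0.5176 ✗
  (2.5, 3.5, 120°): beam 1 = 1.7321 ≠ 0.5176 ✗
  (2.5, 4.5, 195°): beam 1 = 1.5529 ≠ 0.5176 ✗
  (3.5, 2.5, 30°): beam 1 = 2.8868 ≠ 0.5176 ✗
  …
  (2.5, 1.5, 255°): r_1=0.5176, r_2=1.9319, r_3=1.9319, r_4=1.5529 — all match ✓
Only this pose fits every beam.

(x, y, θ) = (2.5, 1.5, 255°)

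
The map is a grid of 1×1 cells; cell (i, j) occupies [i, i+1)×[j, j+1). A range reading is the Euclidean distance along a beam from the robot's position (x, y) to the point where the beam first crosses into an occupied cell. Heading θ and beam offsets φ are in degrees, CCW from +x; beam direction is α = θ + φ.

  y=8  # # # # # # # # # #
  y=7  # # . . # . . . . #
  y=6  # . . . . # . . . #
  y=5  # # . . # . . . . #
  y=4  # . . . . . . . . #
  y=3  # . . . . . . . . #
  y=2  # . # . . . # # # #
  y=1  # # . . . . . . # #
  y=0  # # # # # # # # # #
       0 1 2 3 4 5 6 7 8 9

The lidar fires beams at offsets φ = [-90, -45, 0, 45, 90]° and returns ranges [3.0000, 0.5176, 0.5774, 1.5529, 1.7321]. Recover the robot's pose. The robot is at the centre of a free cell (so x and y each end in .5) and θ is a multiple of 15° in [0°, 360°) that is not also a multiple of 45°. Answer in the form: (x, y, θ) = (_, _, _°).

The pose lattice has 45·16 = 720 candidates. Test each by forward raycasting.
  (1.5, 6.5, 345°): beam 1 = 0.5176 ≠ 3.0000 ✗
  (6.5, 7.5, 345°): beam 1 = 6.7293 ≠ 3.0000 ✗
  (6.5, 3.5, 345°): beam 1 = 0.5176 ≠ 3.0000 ✗
  (2.5, 1.5, 30°): beam 1 = 0.5774 ≠ 3.0000 ✗
  …
  (3.5, 2.5, 210°): r_1=3.0000, r_2=0.5176, r_3=0.5774, r_4=1.5529, r_5=1.7321 — all match ✓
No second candidate reproduces the full scan.

(x, y, θ) = (3.5, 2.5, 210°)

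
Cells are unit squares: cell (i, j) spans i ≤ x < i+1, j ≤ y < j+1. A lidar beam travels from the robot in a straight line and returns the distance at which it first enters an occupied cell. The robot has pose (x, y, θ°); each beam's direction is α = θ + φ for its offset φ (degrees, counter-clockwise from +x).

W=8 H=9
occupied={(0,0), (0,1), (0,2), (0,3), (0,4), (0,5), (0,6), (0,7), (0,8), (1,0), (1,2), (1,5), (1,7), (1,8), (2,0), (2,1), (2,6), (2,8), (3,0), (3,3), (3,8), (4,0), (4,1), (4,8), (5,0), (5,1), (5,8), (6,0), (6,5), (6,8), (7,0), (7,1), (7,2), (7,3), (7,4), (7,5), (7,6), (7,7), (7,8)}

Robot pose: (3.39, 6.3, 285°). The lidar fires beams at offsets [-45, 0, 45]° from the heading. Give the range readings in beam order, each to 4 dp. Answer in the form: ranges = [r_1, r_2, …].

ranges = [3.8105, 4.4517, 4.1685]

beam 1: φ=-45°, α=240°
  d=(-0.5000,-0.8660)  start (3,6)  tX=0.7800 tY=0.3464  stride 1/|dx|=2.0000 1/|dy|=1.1547
    cross y-line → (3,5), t=0.3464
    cross x-line → (2,5), t=0.7800
    cross y-line → (2,4), t=1.5011
    cross y-line → (2,3), t=2.6558
    cross x-line → (1,3), t=2.7800
    cross y-line → (1,2), t=3.8105 (wall)
  → r_1 = 3.8105
beam 2: φ=0°, α=285°
  d=(0.2588,-0.9659)  start (3,6)  tX=2.3569 tY=0.3106  stride 1/|dx|=3.8637 1/|dy|=1.0353
    cross y-line → (3,5), t=0.3106
    cross y-line → (3,4), t=1.3459
    cross x-line → (4,4), t=2.3569
    cross y-line → (4,3), t=2.3811
    cross y-line → (4,2), t=3.4164
    cross y-line → (4,1), t=4.4517 (wall)
  → r_2 = 4.4517
beam 3: φ=45°, α=330°
  d=(0.8660,-0.5000)  start (3,6)  tX=0.7044 tY=0.6000  stride 1/|dx|=1.1547 1/|dy|=2.0000
    cross y-line → (3,5), t=0.6000
    cross x-line → (4,5), t=0.7044
    cross x-line → (5,5), t=1.8591
    cross y-line → (5,4), t=2.6000
    cross x-line → (6,4), t=3.0138
    cross x-line → (7,4), t=4.1685 (wall)
  → r_3 = 4.1685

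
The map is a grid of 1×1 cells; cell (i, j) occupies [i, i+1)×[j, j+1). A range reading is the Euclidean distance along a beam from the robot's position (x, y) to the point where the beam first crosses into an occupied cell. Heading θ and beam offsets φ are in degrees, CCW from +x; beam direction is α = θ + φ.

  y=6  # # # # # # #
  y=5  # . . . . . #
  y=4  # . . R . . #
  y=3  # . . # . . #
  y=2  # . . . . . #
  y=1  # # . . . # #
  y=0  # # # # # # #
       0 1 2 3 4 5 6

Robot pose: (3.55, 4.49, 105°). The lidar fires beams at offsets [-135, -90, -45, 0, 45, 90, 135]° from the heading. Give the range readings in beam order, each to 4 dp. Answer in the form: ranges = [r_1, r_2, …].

beam 1: φ=-135°, α=330°
  cosα=0.8660 sinα=-0.5000 | (3,4) | tMaxX 0.5196 tMaxY 0.9800 | tΔX 1.1547 tΔY 2.0000
    t=0.5196 [x] (4,4)
    t=0.9800 [y] (4,3)
    t=1.6743 [x] (5,3)
    t=2.8290 [x] (6,3) — stop
  → r_1 = 2.8290
beam 2: φ=-90°, α=15°
  cosα=0.9659 sinα=0.2588 | (3,4) | tMaxX 0.4659 tMaxY 1.9705 | tΔX 1.0353 tΔY 3.8637
    t=0.4659 [x] (4,4)
    t=1.5012 [x] (5,4)
    t=1.9705 [y] (5,5)
    t=2.5364 [x] (6,5) — stop
  → r_2 = 2.5364
beam 3: φ=-45°, α=60°
  cosα=0.5000 sinα=0.8660 | (3,4) | tMaxX 0.9000 tMaxY 0.5889 | tΔX 2.0000 tΔY 1.1547
    t=0.5889 [y] (3,5)
    t=0.9000 [x] (4,5)
    t=1.7436 [y] (4,6) — stop
  → r_3 = 1.7436
beam 4: φ=0°, α=105°
  cosα=-0.2588 sinα=0.9659 | (3,4) | tMaxX 2.1250 tMaxY 0.5280 | tΔX 3.8637 tΔY 1.0353
    t=0.5280 [y] (3,5)
    t=1.5633 [y] (3,6) — stop
  → r_4 = 1.5633
beam 5: φ=45°, α=150°
  cosα=-0.8660 sinα=0.5000 | (3,4) | tMaxX 0.6351 tMaxY 1.0200 | tΔX 1.1547 tΔY 2.0000
    t=0.6351 [x] (2,4)
    t=1.0200 [y] (2,5)
    t=1.7898 [x] (1,5)
    t=2.9445 [x] (0,5) — stop
  → r_5 = 2.9445
beam 6: φ=90°, α=195°
  cosα=-0.9659 sinα=-0.2588 | (3,4) | tMaxX 0.5694 tMaxY 1.8932 | tΔX 1.0353 tΔY 3.8637
    t=0.5694 [x] (2,4)
    t=1.6047 [x] (1,4)
    t=1.8932 [y] (1,3)
    t=2.6400 [x] (0,3) — stop
  → r_6 = 2.6400
beam 7: φ=135°, α=240°
  cosα=-0.5000 sinα=-0.8660 | (3,4) | tMaxX 1.1000 tMaxY 0.5658 | tΔX 2.0000 tΔY 1.1547
    t=0.5658 [y] (3,3) — stop
  → r_7 = 0.5658

ranges = [2.8290, 2.5364, 1.7436, 1.5633, 2.9445, 2.6400, 0.5658]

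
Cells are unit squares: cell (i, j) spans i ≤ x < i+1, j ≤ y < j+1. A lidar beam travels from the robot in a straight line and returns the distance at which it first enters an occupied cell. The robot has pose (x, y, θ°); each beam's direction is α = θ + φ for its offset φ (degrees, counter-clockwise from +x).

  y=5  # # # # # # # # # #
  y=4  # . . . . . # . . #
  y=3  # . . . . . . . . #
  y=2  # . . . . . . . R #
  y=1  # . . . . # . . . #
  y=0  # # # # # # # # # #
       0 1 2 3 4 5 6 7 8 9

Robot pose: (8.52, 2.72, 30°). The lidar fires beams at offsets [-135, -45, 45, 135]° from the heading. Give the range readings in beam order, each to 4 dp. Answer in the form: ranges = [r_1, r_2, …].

beam 1: φ=-135°, α=255°
  d=(-0.2588,-0.9659)  start (8,2)  tX=2.0091 tY=0.7454  stride 1/|dx|=3.8637 1/|dy|=1.0353
    cross y-line → (8,1), t=0.7454
    cross y-line → (8,0), t=1.7807 (wall)
  → r_1 = 1.7807
beam 2: φ=-45°, α=345°
  d=(0.9659,-0.2588)  start (8,2)  tX=0.4969 tY=2.7819  stride 1/|dx|=1.0353 1/|dy|=3.8637
    cross x-line → (9,2), t=0.4969 (wall)
  → r_2 = 0.4969
beam 3: φ=45°, α=75°
  d=(0.2588,0.9659)  start (8,2)  tX=1.8546 tY=0.2899  stride 1/|dx|=3.8637 1/|dy|=1.0353
    cross y-line → (8,3), t=0.2899
    cross y-line → (8,4), t=1.3252
    cross x-line → (9,4), t=1.8546 (wall)
  → r_3 = 1.8546
beam 4: φ=135°, α=165°
  d=(-0.9659,0.2588)  start (8,2)  tX=0.5383 tY=1.0818  stride 1/|dx|=1.0353 1/|dy|=3.8637
    cross x-line → (7,2), t=0.5383
    cross y-line → (7,3), t=1.0818
    cross x-line → (6,3), t=1.5736
    cross x-line → (5,3), t=2.6089
    cross x-line → (4,3), t=3.6442
    cross x-line → (3,3), t=4.6794
    cross y-line → (3,4), t=4.9455
    cross x-line → (2,4), t=5.7147
    cross x-line → (1,4), t=6.7500
    cross x-line → (0,4), t=7.7853 (wall)
  → r_4 = 7.7853

ranges = [1.7807, 0.4969, 1.8546, 7.7853]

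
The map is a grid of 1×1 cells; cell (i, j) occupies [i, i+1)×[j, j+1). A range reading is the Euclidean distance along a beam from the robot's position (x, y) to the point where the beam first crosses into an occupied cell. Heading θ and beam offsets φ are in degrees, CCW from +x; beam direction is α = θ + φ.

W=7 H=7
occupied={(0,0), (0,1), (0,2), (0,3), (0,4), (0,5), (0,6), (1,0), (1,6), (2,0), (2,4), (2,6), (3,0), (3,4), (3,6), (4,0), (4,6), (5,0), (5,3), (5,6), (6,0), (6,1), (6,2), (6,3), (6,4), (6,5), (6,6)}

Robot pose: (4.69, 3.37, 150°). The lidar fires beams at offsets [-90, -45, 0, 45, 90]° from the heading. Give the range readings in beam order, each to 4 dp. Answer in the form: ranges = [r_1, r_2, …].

beam 1: φ=-90°, α=60°
  d=(0.5000,0.8660)  start (4,3)  tX=0.6200 tY=0.7275  stride 1/|dx|=2.0000 1/|dy|=1.1547
    cross x-line → (5,3), t=0.6200 (wall)
  → r_1 = 0.6200
beam 2: φ=-45°, α=105°
  d=(-0.2588,0.9659)  start (4,3)  tX=2.6660 tY=0.6522  stride 1/|dx|=3.8637 1/|dy|=1.0353
    cross y-line → (4,4), t=0.6522
    cross y-line → (4,5), t=1.6875
    cross x-line → (3,5), t=2.6660
    cross y-line → (3,6), t=2.7228 (wall)
  → r_2 = 2.7228
beam 3: φ=0°, α=150°
  d=(-0.8660,0.5000)  start (4,3)  tX=0.7967 tY=1.2600  stride 1/|dx|=1.1547 1/|dy|=2.0000
    cross x-line → (3,3), t=0.7967
    cross y-line → (3,4), t=1.2600 (wall)
  → r_3 = 1.2600
beam 4: φ=45°, α=195°
  d=(-0.9659,-0.2588)  start (4,3)  tX=0.7143 tY=1.4296  stride 1/|dx|=1.0353 1/|dy|=3.8637
    cross x-line → (3,3), t=0.7143
    cross y-line → (3,2), t=1.4296
    cross x-line → (2,2), t=1.7496
    cross x-line → (1,2), t=2.7849
    cross x-line → (0,2), t=3.8202 (wall)
  → r_4 = 3.8202
beam 5: φ=90°, α=240°
  d=(-0.5000,-0.8660)  start (4,3)  tX=1.3800 tY=0.4272  stride 1/|dx|=2.0000 1/|dy|=1.1547
    cross y-line → (4,2), t=0.4272
    cross x-line → (3,2), t=1.3800
    cross y-line → (3,1), t=1.5819
    cross y-line → (3,0), t=2.7366 (wall)
  → r_5 = 2.7366

ranges = [0.6200, 2.7228, 1.2600, 3.8202, 2.7366]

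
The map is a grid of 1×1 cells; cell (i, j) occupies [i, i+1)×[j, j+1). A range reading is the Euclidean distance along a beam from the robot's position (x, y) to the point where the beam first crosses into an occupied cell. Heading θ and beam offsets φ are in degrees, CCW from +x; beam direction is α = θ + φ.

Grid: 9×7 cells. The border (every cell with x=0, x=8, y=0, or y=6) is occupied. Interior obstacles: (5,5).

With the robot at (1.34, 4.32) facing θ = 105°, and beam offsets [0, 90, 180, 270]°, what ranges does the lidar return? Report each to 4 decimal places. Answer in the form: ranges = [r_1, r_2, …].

beam 1: φ=0°, α=105°
  dir = (cos 105°, sin 105°) = (-0.2588, 0.9659); from cell (1,4)
  next x-line at t=1.3137, next y-line at t=0.7040; Δt_x=3.8637, Δt_y=1.0353
    y: enter (1,5) at t=0.7040
    x: enter (0,5) at t=1.3137 ← occupied
  → r_1 = 1.3137
beam 2: φ=90°, α=195°
  dir = (cos 195°, sin 195°) = (-0.9659, -0.2588); from cell (1,4)
  next x-line at t=0.3520, next y-line at t=1.2364; Δt_x=1.0353, Δt_y=3.8637
    x: enter (0,4) at t=0.3520 ← occupied
  → r_2 = 0.3520
beam 3: φ=180°, α=285°
  dir = (cos 285°, sin 285°) = (0.2588, -0.9659); from cell (1,4)
  next x-line at t=2.5500, next y-line at t=0.3313; Δt_x=3.8637, Δt_y=1.0353
    y: enter (1,3) at t=0.3313
    y: enter (1,2) at t=1.3666
    y: enter (1,1) at t=2.4018
    x: enter (2,1) at t=2.5500
    y: enter (2,0) at t=3.4371 ← occupied
  → r_3 = 3.4371
beam 4: φ=270°, α=15°
  dir = (cos 15°, sin 15°) = (0.9659, 0.2588); from cell (1,4)
  next x-line at t=0.6833, next y-line at t=2.6273; Δt_x=1.0353, Δt_y=3.8637
    x: enter (2,4) at t=0.6833
    x: enter (3,4) at t=1.7186
    y: enter (3,5) at t=2.6273
    x: enter (4,5) at t=2.7538
    x: enter (5,5) at t=3.7891 ← occupied
  → r_4 = 3.7891

ranges = [1.3137, 0.3520, 3.4371, 3.7891]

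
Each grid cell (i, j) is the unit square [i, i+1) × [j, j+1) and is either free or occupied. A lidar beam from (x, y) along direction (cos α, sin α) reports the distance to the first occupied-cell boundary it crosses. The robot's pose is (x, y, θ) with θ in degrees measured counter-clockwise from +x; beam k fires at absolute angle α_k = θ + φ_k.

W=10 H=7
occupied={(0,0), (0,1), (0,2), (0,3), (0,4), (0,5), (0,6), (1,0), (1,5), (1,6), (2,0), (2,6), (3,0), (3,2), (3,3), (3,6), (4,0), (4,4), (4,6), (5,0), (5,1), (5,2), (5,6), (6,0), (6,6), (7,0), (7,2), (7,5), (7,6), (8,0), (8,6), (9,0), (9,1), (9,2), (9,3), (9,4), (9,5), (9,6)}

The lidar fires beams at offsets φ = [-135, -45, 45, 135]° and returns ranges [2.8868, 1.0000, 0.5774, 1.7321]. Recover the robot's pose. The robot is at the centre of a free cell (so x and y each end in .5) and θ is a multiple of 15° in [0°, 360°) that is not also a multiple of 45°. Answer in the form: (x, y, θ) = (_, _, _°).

Enumerate (i+0.5, j+0.5, θ) over the 32 free cells and 16 admissible headings. For each, cast all 4 beams and compare to the given ranges.
  (2.5, 5.5, 240°): beam 1 = 0.5176 ≠ 2.8868 ✗
  (4.5, 3.5, 285°): beam 1 = 0.5774 ≠ 2.8868 ✗
  (5.5, 5.5, 330°): beam 1 = 4.6587 ≠ 2.8868 ✗
  …
  (5.5, 3.5, 195°): r_1=2.8868, r_2=1.0000, r_3=0.5774, r_4=1.7321 — all match ✓
Unique over the lattice → pose = (5.5, 3.5, 195°).

(x, y, θ) = (5.5, 3.5, 195°)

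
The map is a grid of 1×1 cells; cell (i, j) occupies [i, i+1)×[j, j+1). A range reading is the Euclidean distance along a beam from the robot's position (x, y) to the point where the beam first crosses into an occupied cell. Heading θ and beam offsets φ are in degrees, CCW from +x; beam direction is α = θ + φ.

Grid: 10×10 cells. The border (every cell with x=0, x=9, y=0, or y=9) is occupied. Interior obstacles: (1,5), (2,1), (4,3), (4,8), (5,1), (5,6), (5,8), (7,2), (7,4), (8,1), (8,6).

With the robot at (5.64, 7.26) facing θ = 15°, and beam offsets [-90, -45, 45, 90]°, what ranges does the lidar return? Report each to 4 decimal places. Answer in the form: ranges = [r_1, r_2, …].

ranges = [0.2692, 3.8798, 2.0092, 0.7661]

beam 1: φ=-90°, α=285°
  direction (0.2588, -0.9659); cell (5,7); t to first gridline: x 1.3909, y 0.2692 (then +3.8637 / +1.0353)
    (5,6) via y @ 0.2692  # hit
  → r_1 = 0.2692
beam 2: φ=-45°, α=330°
  direction (0.8660, -0.5000); cell (5,7); t to first gridline: x 0.4157, y 0.5200 (then +1.1547 / +2.0000)
    (6,7) via x @ 0.4157
    (6,6) via y @ 0.5200
    (7,6) via x @ 1.5704
    (7,5) via y @ 2.5200
    (8,5) via x @ 2.7251
    (9,5) via x @ 3.8798  # hit
  → r_2 = 3.8798
beam 3: φ=45°, α=60°
  direction (0.5000, 0.8660); cell (5,7); t to first gridline: x 0.7200, y 0.8545 (then +2.0000 / +1.1547)
    (6,7) via x @ 0.7200
    (6,8) via y @ 0.8545
    (6,9) via y @ 2.0092  # hit
  → r_3 = 2.0092
beam 4: φ=90°, α=105°
  direction (-0.2588, 0.9659); cell (5,7); t to first gridline: x 2.4728, y 0.7661 (then +3.8637 / +1.0353)
    (5,8) via y @ 0.7661  # hit
  → r_4 = 0.7661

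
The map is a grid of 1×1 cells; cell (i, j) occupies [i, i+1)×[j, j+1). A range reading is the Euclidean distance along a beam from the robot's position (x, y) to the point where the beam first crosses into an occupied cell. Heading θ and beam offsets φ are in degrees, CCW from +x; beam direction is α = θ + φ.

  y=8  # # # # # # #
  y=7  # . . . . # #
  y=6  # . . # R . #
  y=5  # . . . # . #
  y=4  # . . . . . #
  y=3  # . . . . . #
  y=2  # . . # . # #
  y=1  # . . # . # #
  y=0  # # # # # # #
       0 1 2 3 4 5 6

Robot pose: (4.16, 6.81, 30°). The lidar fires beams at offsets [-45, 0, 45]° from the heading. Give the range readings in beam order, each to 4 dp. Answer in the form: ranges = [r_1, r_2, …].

ranges = [1.9049, 0.9699, 1.2320]

beam 1: φ=-45°, α=345°
  direction (0.9659, -0.2588); cell (4,6); t to first gridline: x 0.8696, y 3.1296 (then +1.0353 / +3.8637)
    (5,6) via x @ 0.8696
    (6,6) via x @ 1.9049  # hit
  → r_1 = 1.9049
beam 2: φ=0°, α=30°
  direction (0.8660, 0.5000); cell (4,6); t to first gridline: x 0.9699, y 0.3800 (then +1.1547 / +2.0000)
    (4,7) via y @ 0.3800
    (5,7) via x @ 0.9699  # hit
  → r_2 = 0.9699
beam 3: φ=45°, α=75°
  direction (0.2588, 0.9659); cell (4,6); t to first gridline: x 3.2455, y 0.1967 (then +3.8637 / +1.0353)
    (4,7) via y @ 0.1967
    (4,8) via y @ 1.2320  # hit
  → r_3 = 1.2320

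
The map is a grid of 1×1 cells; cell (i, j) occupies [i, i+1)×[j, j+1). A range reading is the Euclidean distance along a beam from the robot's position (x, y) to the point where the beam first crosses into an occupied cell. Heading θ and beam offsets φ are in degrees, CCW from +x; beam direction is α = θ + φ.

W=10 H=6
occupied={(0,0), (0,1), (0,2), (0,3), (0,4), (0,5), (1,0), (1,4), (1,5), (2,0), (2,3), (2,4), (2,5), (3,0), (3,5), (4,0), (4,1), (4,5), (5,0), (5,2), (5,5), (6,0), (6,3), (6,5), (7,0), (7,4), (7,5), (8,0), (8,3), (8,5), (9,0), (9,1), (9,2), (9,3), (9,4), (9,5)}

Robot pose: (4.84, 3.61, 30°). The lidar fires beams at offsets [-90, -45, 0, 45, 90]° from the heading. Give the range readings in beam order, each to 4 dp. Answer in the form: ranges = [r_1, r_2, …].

beam 1: φ=-90°, α=300°
  dir = (cos 300°, sin 300°) = (0.5000, -0.8660); from cell (4,3)
  next x-line at t=0.3200, next y-line at t=0.7044; Δt_x=2.0000, Δt_y=1.1547
    x: enter (5,3) at t=0.3200
    y: enter (5,2) at t=0.7044 ← occupied
  → r_1 = 0.7044
beam 2: φ=-45°, α=345°
  dir = (cos 345°, sin 345°) = (0.9659, -0.2588); from cell (4,3)
  next x-line at t=0.1656, next y-line at t=2.3569; Δt_x=1.0353, Δt_y=3.8637
    x: enter (5,3) at t=0.1656
    x: enter (6,3) at t=1.2009 ← occupied
  → r_2 = 1.2009
beam 3: φ=0°, α=30°
  dir = (cos 30°, sin 30°) = (0.8660, 0.5000); from cell (4,3)
  next x-line at t=0.1848, next y-line at t=0.7800; Δt_x=1.1547, Δt_y=2.0000
    x: enter (5,3) at t=0.1848
    y: enter (5,4) at t=0.7800
    x: enter (6,4) at t=1.3395
    x: enter (7,4) at t=2.4942 ← occupied
  → r_3 = 2.4942
beam 4: φ=45°, α=75°
  dir = (cos 75°, sin 75°) = (0.2588, 0.9659); from cell (4,3)
  next x-line at t=0.6182, next y-line at t=0.4038; Δt_x=3.8637, Δt_y=1.0353
    y: enter (4,4) at t=0.4038
    x: enter (5,4) at t=0.6182
    y: enter (5,5) at t=1.4390 ← occupied
  → r_4 = 1.4390
beam 5: φ=90°, α=120°
  dir = (cos 120°, sin 120°) = (-0.5000, 0.8660); from cell (4,3)
  next x-line at t=1.6800, next y-line at t=0.4503; Δt_x=2.0000, Δt_y=1.1547
    y: enter (4,4) at t=0.4503
    y: enter (4,5) at t=1.6050 ← occupied
  → r_5 = 1.6050

ranges = [0.7044, 1.2009, 2.4942, 1.4390, 1.6050]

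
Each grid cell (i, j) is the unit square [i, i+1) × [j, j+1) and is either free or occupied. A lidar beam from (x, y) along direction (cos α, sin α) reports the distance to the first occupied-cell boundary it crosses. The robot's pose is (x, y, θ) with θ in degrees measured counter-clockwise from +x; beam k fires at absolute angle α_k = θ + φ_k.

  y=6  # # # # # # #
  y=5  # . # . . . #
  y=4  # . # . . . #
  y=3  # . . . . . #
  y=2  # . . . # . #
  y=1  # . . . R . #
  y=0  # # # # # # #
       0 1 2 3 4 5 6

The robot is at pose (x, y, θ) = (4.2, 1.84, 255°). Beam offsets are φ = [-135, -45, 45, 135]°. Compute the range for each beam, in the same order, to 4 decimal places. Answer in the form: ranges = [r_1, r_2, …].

beam 1: φ=-135°, α=120°
  cosα=-0.5000 sinα=0.8660 | (4,1) | tMaxX 0.4000 tMaxY 0.1848 | tΔX 2.0000 tΔY 1.1547
    t=0.1848 [y] (4,2) — stop
  → r_1 = 0.1848
beam 2: φ=-45°, α=210°
  cosα=-0.8660 sinα=-0.5000 | (4,1) | tMaxX 0.2309 tMaxY 1.6800 | tΔX 1.1547 tΔY 2.0000
    t=0.2309 [x] (3,1)
    t=1.3856 [x] (2,1)
    t=1.6800 [y] (2,0) — stop
  → r_2 = 1.6800
beam 3: φ=45°, α=300°
  cosα=0.5000 sinα=-0.8660 | (4,1) | tMaxX 1.6000 tMaxY 0.9699 | tΔX 2.0000 tΔY 1.1547
    t=0.9699 [y] (4,0) — stop
  → r_3 = 0.9699
beam 4: φ=135°, α=30°
  cosα=0.8660 sinα=0.5000 | (4,1) | tMaxX 0.9238 tMaxY 0.3200 | tΔX 1.1547 tΔY 2.0000
    t=0.3200 [y] (4,2) — stop
  → r_4 = 0.3200

ranges = [0.1848, 1.6800, 0.9699, 0.3200]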